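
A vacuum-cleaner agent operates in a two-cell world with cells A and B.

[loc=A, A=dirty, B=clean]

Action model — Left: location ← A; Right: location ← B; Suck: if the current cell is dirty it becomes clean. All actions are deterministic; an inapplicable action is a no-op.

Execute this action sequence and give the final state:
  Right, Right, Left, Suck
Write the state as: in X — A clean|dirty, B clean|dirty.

in A — A clean, B clean

Right (#1): in B — A dirty, B clean
Right (#2): in B — A dirty, B clean
Left (#3): in A — A dirty, B clean
Suck (#4): in A — A clean, B clean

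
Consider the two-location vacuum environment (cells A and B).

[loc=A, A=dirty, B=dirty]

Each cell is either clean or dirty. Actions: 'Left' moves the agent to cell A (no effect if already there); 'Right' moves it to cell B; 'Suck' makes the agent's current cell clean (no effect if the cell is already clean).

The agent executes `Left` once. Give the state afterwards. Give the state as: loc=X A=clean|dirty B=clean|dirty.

start: loc=A A=dirty B=dirty
step 1/1 (Left): loc=A A=dirty B=dirty

loc=A A=dirty B=dirty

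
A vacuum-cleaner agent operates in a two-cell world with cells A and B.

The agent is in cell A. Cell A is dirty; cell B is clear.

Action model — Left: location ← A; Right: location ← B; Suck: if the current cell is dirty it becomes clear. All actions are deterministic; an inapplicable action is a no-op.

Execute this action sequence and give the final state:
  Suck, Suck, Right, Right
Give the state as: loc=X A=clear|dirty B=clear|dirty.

loc=B A=clear B=clear

step 1/4 (Suck): loc=A A=clear B=clear
step 2/4 (Suck): loc=A A=clear B=clear
step 3/4 (Right): loc=B A=clear B=clear
step 4/4 (Right): loc=B A=clear B=clear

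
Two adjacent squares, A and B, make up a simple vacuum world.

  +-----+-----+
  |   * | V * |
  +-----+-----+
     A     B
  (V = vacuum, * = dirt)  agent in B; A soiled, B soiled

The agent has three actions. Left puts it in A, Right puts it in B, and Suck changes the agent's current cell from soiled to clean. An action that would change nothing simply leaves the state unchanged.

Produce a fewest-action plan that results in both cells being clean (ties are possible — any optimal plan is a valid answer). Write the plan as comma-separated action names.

[1] after Suck: loc=B A=soiled B=clean
[2] after Left: loc=A A=soiled B=clean
[3] after Suck: loc=A A=clean B=clean
min 3: Suck B + move + Suck A

Suck, Left, Suck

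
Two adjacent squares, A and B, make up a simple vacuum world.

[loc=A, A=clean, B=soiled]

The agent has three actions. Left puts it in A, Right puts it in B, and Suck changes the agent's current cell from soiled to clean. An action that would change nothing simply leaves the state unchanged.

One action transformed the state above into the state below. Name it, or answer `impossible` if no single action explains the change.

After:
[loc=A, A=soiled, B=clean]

try  Left: <A|clean|soiled>
try Right: <B|clean|soiled>
try  Suck: <A|clean|soiled>
no single action produces the after-state

impossible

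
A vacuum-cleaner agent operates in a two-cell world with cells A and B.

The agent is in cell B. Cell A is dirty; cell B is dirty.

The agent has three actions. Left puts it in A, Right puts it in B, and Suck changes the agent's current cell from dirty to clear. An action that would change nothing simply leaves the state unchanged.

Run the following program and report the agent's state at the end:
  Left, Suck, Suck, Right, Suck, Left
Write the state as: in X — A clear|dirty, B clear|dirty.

in A — A clear, B clear

step 1/6 (Left): in A — A dirty, B dirty
step 2/6 (Suck): in A — A clear, B dirty
step 3/6 (Suck): in A — A clear, B dirty
step 4/6 (Right): in B — A clear, B dirty
step 5/6 (Suck): in B — A clear, B clear
step 6/6 (Left): in A — A clear, B clear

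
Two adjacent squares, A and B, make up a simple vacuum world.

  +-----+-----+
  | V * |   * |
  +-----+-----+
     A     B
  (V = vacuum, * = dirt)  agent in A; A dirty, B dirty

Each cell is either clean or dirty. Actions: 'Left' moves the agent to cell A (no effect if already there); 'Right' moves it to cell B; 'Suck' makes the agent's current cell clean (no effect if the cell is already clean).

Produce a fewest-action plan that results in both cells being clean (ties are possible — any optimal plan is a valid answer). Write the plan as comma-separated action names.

Suck, Right, Suck

t=1 Suck ⇒ <A|clean|dirty>
t=2 Right ⇒ <B|clean|dirty>
t=3 Suck ⇒ <B|clean|clean>
min 3: Suck A + move + Suck B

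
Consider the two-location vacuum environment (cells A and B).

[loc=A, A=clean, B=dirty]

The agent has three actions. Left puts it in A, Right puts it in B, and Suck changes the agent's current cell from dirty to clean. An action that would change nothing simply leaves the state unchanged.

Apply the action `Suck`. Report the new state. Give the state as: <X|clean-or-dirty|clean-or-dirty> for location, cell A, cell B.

start: <A|clean|dirty>
step 1/1 (Suck): <A|clean|dirty>

<A|clean|dirty>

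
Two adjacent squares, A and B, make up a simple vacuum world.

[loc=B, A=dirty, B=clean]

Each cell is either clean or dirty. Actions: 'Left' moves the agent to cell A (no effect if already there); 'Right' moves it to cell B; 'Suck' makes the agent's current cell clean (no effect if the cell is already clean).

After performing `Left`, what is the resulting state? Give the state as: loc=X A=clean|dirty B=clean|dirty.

start: loc=B A=dirty B=clean
[1] after Left: loc=A A=dirty B=clean

loc=A A=dirty B=clean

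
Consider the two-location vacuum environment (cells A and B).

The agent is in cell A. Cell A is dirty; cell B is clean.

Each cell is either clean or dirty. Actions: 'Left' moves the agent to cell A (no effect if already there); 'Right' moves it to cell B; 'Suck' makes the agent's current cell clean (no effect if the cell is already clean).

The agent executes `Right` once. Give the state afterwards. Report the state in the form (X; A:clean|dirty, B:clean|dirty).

(B; A:dirty, B:clean)

start: (A; A:dirty, B:clean)
1. Right → (B; A:dirty, B:clean)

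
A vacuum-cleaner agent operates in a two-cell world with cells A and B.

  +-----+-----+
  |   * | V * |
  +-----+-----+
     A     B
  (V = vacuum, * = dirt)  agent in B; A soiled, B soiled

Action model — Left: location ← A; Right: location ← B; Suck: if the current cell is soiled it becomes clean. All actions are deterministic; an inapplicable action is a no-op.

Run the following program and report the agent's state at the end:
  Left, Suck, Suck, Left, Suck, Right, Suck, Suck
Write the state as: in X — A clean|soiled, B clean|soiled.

in B — A clean, B clean

[1] after Left: in A — A soiled, B soiled
[2] after Suck: in A — A clean, B soiled
[3] after Suck: in A — A clean, B soiled
[4] after Left: in A — A clean, B soiled
[5] after Suck: in A — A clean, B soiled
[6] after Right: in B — A clean, B soiled
[7] after Suck: in B — A clean, B clean
[8] after Suck: in B — A clean, B clean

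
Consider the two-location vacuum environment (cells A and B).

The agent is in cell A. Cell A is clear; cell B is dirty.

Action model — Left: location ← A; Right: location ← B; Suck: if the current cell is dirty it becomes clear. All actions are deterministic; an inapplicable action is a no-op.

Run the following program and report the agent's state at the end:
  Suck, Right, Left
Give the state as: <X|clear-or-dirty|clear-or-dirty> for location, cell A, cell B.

1. Suck → <A|clear|dirty>
2. Right → <B|clear|dirty>
3. Left → <A|clear|dirty>

<A|clear|dirty>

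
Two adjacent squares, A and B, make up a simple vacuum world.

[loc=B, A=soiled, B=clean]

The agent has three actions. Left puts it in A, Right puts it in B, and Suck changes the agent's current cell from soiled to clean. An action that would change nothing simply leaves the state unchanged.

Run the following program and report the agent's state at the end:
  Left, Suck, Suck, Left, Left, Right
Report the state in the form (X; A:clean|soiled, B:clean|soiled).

(B; A:clean, B:clean)

1. Left → (A; A:soiled, B:clean)
2. Suck → (A; A:clean, B:clean)
3. Suck → (A; A:clean, B:clean)
4. Left → (A; A:clean, B:clean)
5. Left → (A; A:clean, B:clean)
6. Right → (B; A:clean, B:clean)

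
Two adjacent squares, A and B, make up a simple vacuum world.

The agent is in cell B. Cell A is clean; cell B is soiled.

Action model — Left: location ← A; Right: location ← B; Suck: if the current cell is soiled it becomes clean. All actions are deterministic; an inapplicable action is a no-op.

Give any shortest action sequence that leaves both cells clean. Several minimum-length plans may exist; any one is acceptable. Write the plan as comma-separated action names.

Suck

Suck (#1): loc=B A=clean B=clean
min 1: B is soiled, one Suck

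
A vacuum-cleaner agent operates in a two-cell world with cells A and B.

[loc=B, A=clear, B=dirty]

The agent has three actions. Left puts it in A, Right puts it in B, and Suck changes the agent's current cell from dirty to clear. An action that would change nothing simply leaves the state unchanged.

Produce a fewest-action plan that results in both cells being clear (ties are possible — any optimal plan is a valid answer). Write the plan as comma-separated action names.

Suck

[1] after Suck: <B|clear|clear>
min 1: B is dirty, one Suck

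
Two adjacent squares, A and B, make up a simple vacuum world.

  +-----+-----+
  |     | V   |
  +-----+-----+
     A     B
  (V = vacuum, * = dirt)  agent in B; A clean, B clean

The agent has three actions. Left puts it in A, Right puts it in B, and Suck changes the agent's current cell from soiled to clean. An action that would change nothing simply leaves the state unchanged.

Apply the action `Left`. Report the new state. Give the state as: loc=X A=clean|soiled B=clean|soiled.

loc=A A=clean B=clean

start: loc=B A=clean B=clean
t=1 Left ⇒ loc=A A=clean B=clean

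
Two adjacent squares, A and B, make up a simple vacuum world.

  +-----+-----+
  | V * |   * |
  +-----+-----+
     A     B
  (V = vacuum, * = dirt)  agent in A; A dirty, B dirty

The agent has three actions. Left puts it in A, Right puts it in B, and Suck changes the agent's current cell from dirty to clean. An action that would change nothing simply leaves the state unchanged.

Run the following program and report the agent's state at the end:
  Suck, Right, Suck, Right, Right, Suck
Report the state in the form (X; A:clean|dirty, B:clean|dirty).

t=1 Suck ⇒ (A; A:clean, B:dirty)
t=2 Right ⇒ (B; A:clean, B:dirty)
t=3 Suck ⇒ (B; A:clean, B:clean)
t=4 Right ⇒ (B; A:clean, B:clean)
t=5 Right ⇒ (B; A:clean, B:clean)
t=6 Suck ⇒ (B; A:clean, B:clean)

(B; A:clean, B:clean)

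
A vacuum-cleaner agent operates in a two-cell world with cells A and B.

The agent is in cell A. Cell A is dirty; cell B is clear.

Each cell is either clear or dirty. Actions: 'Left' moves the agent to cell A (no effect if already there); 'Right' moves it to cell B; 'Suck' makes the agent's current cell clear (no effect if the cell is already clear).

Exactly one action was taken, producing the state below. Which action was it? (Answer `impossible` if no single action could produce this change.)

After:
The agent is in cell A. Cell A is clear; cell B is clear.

Suck

try  Left: <A|dirty|clear>
try Right: <B|dirty|clear>
try  Suck: <A|clear|clear>  ← match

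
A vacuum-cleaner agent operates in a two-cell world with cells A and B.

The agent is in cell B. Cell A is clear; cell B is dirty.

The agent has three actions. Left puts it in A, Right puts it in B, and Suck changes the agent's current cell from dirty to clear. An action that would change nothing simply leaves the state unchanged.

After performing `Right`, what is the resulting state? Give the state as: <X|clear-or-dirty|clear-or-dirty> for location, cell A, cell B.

<B|clear|dirty>

start: <B|clear|dirty>
t=1 Right ⇒ <B|clear|dirty>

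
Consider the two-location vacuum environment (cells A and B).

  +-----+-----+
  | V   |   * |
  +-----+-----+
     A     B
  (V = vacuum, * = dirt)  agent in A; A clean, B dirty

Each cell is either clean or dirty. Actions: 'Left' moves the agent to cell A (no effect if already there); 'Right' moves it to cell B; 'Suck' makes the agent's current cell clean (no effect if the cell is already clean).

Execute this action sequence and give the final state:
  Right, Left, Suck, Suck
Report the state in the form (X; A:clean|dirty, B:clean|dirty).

(A; A:clean, B:dirty)

Right (#1): (B; A:clean, B:dirty)
Left (#2): (A; A:clean, B:dirty)
Suck (#3): (A; A:clean, B:dirty)
Suck (#4): (A; A:clean, B:dirty)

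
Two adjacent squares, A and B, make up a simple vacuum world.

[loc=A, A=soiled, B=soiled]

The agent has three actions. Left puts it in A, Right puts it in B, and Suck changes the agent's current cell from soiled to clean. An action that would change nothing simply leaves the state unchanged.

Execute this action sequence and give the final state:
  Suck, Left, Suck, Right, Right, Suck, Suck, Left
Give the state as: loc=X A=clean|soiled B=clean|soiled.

loc=A A=clean B=clean

step 1/8 (Suck): loc=A A=clean B=soiled
step 2/8 (Left): loc=A A=clean B=soiled
step 3/8 (Suck): loc=A A=clean B=soiled
step 4/8 (Right): loc=B A=clean B=soiled
step 5/8 (Right): loc=B A=clean B=soiled
step 6/8 (Suck): loc=B A=clean B=clean
step 7/8 (Suck): loc=B A=clean B=clean
step 8/8 (Left): loc=A A=clean B=clean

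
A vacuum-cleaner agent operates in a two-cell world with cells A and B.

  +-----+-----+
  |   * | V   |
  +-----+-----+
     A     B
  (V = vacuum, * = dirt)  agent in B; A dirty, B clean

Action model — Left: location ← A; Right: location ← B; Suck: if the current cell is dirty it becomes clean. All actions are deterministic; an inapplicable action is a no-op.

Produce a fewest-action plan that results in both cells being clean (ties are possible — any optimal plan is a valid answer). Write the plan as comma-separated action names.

1) do Left; now in A — A dirty, B clean
2) do Suck; now in A — A clean, B clean
min 2: go A then Suck

Left, Suck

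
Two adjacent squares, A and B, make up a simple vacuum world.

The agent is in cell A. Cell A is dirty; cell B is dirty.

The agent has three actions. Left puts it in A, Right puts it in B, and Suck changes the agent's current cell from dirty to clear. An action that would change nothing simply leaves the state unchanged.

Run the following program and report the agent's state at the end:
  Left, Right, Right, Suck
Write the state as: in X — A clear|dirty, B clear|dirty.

[1] after Left: in A — A dirty, B dirty
[2] after Right: in B — A dirty, B dirty
[3] after Right: in B — A dirty, B dirty
[4] after Suck: in B — A dirty, B clear

in B — A dirty, B clear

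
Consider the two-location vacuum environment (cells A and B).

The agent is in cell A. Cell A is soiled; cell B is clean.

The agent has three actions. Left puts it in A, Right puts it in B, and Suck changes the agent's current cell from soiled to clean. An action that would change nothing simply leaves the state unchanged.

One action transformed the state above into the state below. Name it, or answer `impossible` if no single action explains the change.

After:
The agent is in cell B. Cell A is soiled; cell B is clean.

Right

try  Left: in A — A soiled, B clean
try Right: in B — A soiled, B clean  ← match
try  Suck: in A — A clean, B clean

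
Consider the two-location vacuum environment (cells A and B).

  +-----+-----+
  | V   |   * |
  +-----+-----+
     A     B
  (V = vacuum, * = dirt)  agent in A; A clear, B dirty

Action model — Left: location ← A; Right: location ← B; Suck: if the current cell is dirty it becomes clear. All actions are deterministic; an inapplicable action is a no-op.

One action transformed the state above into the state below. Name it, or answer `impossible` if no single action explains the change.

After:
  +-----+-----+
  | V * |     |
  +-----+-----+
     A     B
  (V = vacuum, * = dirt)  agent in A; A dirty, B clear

impossible

try  Left: (A; A:clear, B:dirty)
try Right: (B; A:clear, B:dirty)
try  Suck: (A; A:clear, B:dirty)
no single action produces the after-state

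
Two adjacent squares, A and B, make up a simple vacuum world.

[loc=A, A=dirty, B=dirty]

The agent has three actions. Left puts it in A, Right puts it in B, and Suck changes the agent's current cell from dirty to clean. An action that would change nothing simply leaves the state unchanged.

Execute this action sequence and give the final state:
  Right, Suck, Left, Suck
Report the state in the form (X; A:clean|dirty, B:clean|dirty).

[1] after Right: (B; A:dirty, B:dirty)
[2] after Suck: (B; A:dirty, B:clean)
[3] after Left: (A; A:dirty, B:clean)
[4] after Suck: (A; A:clean, B:clean)

(A; A:clean, B:clean)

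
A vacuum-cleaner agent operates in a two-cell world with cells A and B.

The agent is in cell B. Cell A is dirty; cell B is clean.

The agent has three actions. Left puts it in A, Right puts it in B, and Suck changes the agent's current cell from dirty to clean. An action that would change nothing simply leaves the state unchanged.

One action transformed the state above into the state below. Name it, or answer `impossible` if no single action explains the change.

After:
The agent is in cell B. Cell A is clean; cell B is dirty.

try  Left: loc=A A=dirty B=clean
try Right: loc=B A=dirty B=clean
try  Suck: loc=B A=dirty B=clean
no single action produces the after-state

impossible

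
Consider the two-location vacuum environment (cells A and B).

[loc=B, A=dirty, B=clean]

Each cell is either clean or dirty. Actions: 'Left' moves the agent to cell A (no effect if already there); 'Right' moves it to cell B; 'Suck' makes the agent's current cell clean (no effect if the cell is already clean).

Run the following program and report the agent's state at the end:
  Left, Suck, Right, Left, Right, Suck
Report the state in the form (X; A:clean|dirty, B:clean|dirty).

(B; A:clean, B:clean)

Left (#1): (A; A:dirty, B:clean)
Suck (#2): (A; A:clean, B:clean)
Right (#3): (B; A:clean, B:clean)
Left (#4): (A; A:clean, B:clean)
Right (#5): (B; A:clean, B:clean)
Suck (#6): (B; A:clean, B:clean)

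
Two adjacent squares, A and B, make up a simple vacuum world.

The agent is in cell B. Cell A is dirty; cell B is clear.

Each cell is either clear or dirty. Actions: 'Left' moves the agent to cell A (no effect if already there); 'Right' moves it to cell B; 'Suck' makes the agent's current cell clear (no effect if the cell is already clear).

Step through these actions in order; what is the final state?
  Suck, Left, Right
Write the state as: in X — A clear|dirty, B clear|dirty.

in B — A dirty, B clear

[1] after Suck: in B — A dirty, B clear
[2] after Left: in A — A dirty, B clear
[3] after Right: in B — A dirty, B clear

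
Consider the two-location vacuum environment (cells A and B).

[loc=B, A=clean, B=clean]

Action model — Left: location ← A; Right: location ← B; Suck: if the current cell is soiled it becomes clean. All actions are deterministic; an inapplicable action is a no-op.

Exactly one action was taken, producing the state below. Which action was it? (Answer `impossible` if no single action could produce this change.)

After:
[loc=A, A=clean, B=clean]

Left

try  Left: <A|clean|clean>  ← match
try Right: <B|clean|clean>
try  Suck: <B|clean|clean>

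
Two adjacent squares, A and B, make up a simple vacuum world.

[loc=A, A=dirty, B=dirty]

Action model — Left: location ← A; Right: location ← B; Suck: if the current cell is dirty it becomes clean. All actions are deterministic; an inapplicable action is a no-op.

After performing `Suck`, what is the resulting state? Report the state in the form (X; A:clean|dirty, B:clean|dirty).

(A; A:clean, B:dirty)

start: (A; A:dirty, B:dirty)
[1] after Suck: (A; A:clean, B:dirty)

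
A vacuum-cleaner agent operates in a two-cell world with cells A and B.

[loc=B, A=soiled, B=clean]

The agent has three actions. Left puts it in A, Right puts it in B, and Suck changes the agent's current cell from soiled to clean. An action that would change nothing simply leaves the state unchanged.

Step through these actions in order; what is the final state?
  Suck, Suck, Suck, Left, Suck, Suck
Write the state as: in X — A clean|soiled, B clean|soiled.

1. Suck → in B — A soiled, B clean
2. Suck → in B — A soiled, B clean
3. Suck → in B — A soiled, B clean
4. Left → in A — A soiled, B clean
5. Suck → in A — A clean, B clean
6. Suck → in A — A clean, B clean

in A — A clean, B clean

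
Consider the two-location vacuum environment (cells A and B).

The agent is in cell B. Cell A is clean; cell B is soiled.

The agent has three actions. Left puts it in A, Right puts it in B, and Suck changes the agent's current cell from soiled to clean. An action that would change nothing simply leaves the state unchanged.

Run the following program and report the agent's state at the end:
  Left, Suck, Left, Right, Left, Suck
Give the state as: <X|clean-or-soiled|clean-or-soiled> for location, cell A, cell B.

Left (#1): <A|clean|soiled>
Suck (#2): <A|clean|soiled>
Left (#3): <A|clean|soiled>
Right (#4): <B|clean|soiled>
Left (#5): <A|clean|soiled>
Suck (#6): <A|clean|soiled>

<A|clean|soiled>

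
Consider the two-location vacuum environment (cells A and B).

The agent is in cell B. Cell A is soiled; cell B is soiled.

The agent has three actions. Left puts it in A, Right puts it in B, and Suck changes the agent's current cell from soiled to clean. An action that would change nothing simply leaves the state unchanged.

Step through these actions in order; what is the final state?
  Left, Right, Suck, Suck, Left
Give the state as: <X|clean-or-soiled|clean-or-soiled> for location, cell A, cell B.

<A|soiled|clean>

step 1/5 (Left): <A|soiled|soiled>
step 2/5 (Right): <B|soiled|soiled>
step 3/5 (Suck): <B|soiled|clean>
step 4/5 (Suck): <B|soiled|clean>
step 5/5 (Left): <A|soiled|clean>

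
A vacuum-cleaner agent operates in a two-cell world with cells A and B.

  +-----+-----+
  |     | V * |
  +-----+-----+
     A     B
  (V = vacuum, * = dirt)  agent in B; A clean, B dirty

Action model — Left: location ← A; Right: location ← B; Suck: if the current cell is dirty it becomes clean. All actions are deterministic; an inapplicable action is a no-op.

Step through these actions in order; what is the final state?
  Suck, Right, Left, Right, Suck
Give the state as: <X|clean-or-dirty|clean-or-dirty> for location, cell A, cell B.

<B|clean|clean>

1) do Suck; now <B|clean|clean>
2) do Right; now <B|clean|clean>
3) do Left; now <A|clean|clean>
4) do Right; now <B|clean|clean>
5) do Suck; now <B|clean|clean>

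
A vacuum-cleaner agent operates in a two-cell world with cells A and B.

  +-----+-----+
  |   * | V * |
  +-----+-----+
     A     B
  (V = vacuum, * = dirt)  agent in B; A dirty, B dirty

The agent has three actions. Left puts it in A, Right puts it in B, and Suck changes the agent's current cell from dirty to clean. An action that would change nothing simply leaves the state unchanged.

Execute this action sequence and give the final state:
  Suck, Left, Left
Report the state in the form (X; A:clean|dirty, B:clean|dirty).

Suck (#1): (B; A:dirty, B:clean)
Left (#2): (A; A:dirty, B:clean)
Left (#3): (A; A:dirty, B:clean)

(A; A:dirty, B:clean)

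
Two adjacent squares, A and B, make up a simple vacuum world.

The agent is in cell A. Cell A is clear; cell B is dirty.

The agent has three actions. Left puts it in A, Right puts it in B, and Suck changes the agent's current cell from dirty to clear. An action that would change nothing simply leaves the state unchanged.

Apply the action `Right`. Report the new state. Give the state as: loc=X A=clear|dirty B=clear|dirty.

start: loc=A A=clear B=dirty
t=1 Right ⇒ loc=B A=clear B=dirty

loc=B A=clear B=dirty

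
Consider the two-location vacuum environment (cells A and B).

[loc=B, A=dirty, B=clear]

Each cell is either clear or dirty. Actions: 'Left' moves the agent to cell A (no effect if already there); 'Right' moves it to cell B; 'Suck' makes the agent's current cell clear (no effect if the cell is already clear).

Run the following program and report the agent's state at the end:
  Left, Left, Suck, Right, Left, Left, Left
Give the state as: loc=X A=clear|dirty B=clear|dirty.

step 1/7 (Left): loc=A A=dirty B=clear
step 2/7 (Left): loc=A A=dirty B=clear
step 3/7 (Suck): loc=A A=clear B=clear
step 4/7 (Right): loc=B A=clear B=clear
step 5/7 (Left): loc=A A=clear B=clear
step 6/7 (Left): loc=A A=clear B=clear
step 7/7 (Left): loc=A A=clear B=clear

loc=A A=clear B=clear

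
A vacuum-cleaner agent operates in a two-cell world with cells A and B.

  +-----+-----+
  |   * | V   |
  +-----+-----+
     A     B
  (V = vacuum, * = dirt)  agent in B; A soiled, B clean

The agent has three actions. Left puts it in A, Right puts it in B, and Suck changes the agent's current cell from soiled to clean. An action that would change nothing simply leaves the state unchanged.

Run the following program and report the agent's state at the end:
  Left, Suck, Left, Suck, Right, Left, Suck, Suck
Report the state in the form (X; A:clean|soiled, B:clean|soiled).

Left (#1): (A; A:soiled, B:clean)
Suck (#2): (A; A:clean, B:clean)
Left (#3): (A; A:clean, B:clean)
Suck (#4): (A; A:clean, B:clean)
Right (#5): (B; A:clean, B:clean)
Left (#6): (A; A:clean, B:clean)
Suck (#7): (A; A:clean, B:clean)
Suck (#8): (A; A:clean, B:clean)

(A; A:clean, B:clean)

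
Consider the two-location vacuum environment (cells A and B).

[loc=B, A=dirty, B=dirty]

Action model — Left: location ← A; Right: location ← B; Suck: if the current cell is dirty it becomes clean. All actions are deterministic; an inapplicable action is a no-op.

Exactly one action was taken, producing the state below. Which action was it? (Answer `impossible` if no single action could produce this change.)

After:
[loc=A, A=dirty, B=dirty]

Left

try  Left: <A|dirty|dirty>  ← match
try Right: <B|dirty|dirty>
try  Suck: <B|dirty|clean>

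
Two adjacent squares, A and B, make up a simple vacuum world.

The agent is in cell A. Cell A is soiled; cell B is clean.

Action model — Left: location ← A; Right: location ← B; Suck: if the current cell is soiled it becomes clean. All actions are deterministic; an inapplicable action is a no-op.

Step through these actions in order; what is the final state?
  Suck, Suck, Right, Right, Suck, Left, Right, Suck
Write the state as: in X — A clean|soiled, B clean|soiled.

in B — A clean, B clean

t=1 Suck ⇒ in A — A clean, B clean
t=2 Suck ⇒ in A — A clean, B clean
t=3 Right ⇒ in B — A clean, B clean
t=4 Right ⇒ in B — A clean, B clean
t=5 Suck ⇒ in B — A clean, B clean
t=6 Left ⇒ in A — A clean, B clean
t=7 Right ⇒ in B — A clean, B clean
t=8 Suck ⇒ in B — A clean, B clean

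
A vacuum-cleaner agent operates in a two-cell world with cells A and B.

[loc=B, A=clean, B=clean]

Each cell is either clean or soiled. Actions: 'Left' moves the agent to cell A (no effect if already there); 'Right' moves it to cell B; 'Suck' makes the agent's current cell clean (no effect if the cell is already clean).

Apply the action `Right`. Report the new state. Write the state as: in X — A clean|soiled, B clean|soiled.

in B — A clean, B clean

start: in B — A clean, B clean
Right (#1): in B — A clean, B clean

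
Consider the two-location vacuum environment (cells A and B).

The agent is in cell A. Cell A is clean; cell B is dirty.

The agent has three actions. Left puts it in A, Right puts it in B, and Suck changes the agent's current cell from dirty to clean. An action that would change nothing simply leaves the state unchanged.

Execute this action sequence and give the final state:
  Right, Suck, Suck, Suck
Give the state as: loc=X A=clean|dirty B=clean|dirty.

Right (#1): loc=B A=clean B=dirty
Suck (#2): loc=B A=clean B=clean
Suck (#3): loc=B A=clean B=clean
Suck (#4): loc=B A=clean B=clean

loc=B A=clean B=clean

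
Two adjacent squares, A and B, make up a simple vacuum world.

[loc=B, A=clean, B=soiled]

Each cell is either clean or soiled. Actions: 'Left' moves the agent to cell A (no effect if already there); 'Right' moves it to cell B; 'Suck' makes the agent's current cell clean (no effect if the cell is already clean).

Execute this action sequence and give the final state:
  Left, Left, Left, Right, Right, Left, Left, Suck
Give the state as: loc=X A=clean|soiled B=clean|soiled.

loc=A A=clean B=soiled

[1] after Left: loc=A A=clean B=soiled
[2] after Left: loc=A A=clean B=soiled
[3] after Left: loc=A A=clean B=soiled
[4] after Right: loc=B A=clean B=soiled
[5] after Right: loc=B A=clean B=soiled
[6] after Left: loc=A A=clean B=soiled
[7] after Left: loc=A A=clean B=soiled
[8] after Suck: loc=A A=clean B=soiled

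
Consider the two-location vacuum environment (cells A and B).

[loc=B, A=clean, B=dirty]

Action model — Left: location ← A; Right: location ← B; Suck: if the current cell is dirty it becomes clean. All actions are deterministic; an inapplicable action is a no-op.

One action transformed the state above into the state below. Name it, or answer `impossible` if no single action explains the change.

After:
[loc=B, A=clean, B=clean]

Suck

try  Left: (A; A:clean, B:dirty)
try Right: (B; A:clean, B:dirty)
try  Suck: (B; A:clean, B:clean)  ← match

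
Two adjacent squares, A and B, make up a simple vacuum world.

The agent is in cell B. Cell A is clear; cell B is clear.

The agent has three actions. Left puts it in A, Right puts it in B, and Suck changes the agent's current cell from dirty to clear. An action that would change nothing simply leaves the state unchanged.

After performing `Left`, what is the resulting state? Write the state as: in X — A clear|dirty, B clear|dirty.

start: in B — A clear, B clear
1. Left → in A — A clear, B clear

in A — A clear, B clear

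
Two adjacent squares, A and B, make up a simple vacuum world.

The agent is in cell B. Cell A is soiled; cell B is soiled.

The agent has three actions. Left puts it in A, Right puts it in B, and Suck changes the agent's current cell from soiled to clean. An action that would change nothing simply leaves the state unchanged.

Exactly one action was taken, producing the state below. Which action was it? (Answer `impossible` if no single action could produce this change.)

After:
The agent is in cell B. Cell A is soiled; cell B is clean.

Suck

try  Left: loc=A A=soiled B=soiled
try Right: loc=B A=soiled B=soiled
try  Suck: loc=B A=soiled B=clean  ← match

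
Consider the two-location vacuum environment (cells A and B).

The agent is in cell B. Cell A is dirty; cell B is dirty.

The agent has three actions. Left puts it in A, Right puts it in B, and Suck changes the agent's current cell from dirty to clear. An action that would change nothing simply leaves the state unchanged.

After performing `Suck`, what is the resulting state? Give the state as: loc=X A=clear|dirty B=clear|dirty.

start: loc=B A=dirty B=dirty
step 1/1 (Suck): loc=B A=dirty B=clear

loc=B A=dirty B=clear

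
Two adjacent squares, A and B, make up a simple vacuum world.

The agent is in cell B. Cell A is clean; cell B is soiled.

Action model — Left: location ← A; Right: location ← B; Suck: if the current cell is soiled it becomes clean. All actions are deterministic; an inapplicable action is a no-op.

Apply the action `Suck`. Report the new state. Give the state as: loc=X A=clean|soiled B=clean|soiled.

loc=B A=clean B=clean

start: loc=B A=clean B=soiled
Suck (#1): loc=B A=clean B=clean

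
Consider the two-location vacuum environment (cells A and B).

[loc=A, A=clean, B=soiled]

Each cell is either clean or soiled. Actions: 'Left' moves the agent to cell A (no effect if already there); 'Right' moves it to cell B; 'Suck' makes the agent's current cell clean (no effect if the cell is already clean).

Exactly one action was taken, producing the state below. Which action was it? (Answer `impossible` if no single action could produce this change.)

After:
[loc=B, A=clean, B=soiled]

try  Left: (A; A:clean, B:soiled)
try Right: (B; A:clean, B:soiled)  ← match
try  Suck: (A; A:clean, B:soiled)

Right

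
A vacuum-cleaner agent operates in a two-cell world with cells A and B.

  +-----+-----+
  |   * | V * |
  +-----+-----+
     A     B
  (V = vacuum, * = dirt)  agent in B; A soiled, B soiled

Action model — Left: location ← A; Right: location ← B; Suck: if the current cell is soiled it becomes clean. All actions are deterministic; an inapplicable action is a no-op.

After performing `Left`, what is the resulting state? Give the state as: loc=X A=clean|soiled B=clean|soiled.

start: loc=B A=soiled B=soiled
[1] after Left: loc=A A=soiled B=soiled

loc=A A=soiled B=soiled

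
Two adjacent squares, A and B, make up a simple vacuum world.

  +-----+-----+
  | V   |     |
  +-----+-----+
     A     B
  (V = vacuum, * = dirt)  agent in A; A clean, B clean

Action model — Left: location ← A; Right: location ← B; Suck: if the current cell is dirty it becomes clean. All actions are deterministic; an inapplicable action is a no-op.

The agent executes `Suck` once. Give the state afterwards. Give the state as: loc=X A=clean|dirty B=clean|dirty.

start: loc=A A=clean B=clean
step 1/1 (Suck): loc=A A=clean B=clean

loc=A A=clean B=clean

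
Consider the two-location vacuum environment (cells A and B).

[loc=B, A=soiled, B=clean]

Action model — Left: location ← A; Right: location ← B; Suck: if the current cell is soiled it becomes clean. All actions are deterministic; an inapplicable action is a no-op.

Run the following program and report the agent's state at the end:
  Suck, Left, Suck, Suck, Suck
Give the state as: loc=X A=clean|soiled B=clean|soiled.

loc=A A=clean B=clean

step 1/5 (Suck): loc=B A=soiled B=clean
step 2/5 (Left): loc=A A=soiled B=clean
step 3/5 (Suck): loc=A A=clean B=clean
step 4/5 (Suck): loc=A A=clean B=clean
step 5/5 (Suck): loc=A A=clean B=clean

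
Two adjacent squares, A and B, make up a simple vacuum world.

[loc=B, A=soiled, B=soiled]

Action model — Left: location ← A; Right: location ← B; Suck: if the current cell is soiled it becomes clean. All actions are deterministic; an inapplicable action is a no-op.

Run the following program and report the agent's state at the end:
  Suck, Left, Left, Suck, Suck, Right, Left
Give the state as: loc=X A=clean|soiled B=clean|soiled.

[1] after Suck: loc=B A=soiled B=clean
[2] after Left: loc=A A=soiled B=clean
[3] after Left: loc=A A=soiled B=clean
[4] after Suck: loc=A A=clean B=clean
[5] after Suck: loc=A A=clean B=clean
[6] after Right: loc=B A=clean B=clean
[7] after Left: loc=A A=clean B=clean

loc=A A=clean B=clean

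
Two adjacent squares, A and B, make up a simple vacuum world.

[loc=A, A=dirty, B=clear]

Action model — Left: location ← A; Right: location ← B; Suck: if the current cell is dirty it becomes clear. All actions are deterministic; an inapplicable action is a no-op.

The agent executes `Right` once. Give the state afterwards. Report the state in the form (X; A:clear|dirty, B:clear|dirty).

start: (A; A:dirty, B:clear)
step 1/1 (Right): (B; A:dirty, B:clear)

(B; A:dirty, B:clear)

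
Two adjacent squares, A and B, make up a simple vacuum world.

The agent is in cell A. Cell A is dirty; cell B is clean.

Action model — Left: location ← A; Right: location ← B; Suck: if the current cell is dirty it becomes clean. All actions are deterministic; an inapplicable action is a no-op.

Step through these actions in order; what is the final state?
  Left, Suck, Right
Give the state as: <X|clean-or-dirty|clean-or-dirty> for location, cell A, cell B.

Left (#1): <A|dirty|clean>
Suck (#2): <A|clean|clean>
Right (#3): <B|clean|clean>

<B|clean|clean>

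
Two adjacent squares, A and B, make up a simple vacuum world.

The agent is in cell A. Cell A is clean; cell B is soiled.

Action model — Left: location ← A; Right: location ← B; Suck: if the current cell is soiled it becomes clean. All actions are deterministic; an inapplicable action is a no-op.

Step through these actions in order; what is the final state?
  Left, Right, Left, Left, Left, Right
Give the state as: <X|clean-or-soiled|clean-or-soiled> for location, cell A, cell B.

<B|clean|soiled>

[1] after Left: <A|clean|soiled>
[2] after Right: <B|clean|soiled>
[3] after Left: <A|clean|soiled>
[4] after Left: <A|clean|soiled>
[5] after Left: <A|clean|soiled>
[6] after Right: <B|clean|soiled>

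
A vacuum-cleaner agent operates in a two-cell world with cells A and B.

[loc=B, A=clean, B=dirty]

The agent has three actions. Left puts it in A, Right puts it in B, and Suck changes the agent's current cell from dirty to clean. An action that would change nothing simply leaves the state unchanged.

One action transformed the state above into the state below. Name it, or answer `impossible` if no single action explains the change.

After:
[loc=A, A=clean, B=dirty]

try  Left: loc=A A=clean B=dirty  ← match
try Right: loc=B A=clean B=dirty
try  Suck: loc=B A=clean B=clean

Left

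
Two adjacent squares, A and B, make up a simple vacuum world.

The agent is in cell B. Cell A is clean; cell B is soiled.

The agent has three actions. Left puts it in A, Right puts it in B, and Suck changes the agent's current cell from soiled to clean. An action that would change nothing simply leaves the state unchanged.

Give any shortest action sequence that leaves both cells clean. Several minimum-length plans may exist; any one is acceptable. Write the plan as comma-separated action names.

1. Suck → in B — A clean, B clean
min 1: B is soiled, one Suck

Suck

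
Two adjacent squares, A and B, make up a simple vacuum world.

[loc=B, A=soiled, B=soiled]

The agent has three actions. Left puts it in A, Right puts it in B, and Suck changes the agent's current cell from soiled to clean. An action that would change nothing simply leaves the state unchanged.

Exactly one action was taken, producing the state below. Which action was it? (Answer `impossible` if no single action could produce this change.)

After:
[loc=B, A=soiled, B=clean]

try  Left: loc=A A=soiled B=soiled
try Right: loc=B A=soiled B=soiled
try  Suck: loc=B A=soiled B=clean  ← match

Suck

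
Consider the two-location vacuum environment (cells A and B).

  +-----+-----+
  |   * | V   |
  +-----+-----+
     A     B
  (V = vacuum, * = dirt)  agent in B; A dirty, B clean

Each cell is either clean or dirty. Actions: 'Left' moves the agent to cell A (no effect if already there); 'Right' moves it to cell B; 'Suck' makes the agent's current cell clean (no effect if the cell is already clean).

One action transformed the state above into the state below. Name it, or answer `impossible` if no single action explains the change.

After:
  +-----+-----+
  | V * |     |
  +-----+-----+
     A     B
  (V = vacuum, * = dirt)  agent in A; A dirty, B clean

try  Left: <A|dirty|clean>  ← match
try Right: <B|dirty|clean>
try  Suck: <B|dirty|clean>

Left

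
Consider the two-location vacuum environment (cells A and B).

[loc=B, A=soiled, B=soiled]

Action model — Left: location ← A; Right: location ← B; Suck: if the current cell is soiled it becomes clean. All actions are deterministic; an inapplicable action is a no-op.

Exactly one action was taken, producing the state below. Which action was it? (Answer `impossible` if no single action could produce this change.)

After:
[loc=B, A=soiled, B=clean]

try  Left: loc=A A=soiled B=soiled
try Right: loc=B A=soiled B=soiled
try  Suck: loc=B A=soiled B=clean  ← match

Suck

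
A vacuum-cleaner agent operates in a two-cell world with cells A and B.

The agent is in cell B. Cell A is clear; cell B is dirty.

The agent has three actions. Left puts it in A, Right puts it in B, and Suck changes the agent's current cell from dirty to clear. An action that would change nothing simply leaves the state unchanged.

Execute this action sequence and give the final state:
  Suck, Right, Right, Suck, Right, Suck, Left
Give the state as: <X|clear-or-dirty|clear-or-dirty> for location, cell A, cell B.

t=1 Suck ⇒ <B|clear|clear>
t=2 Right ⇒ <B|clear|clear>
t=3 Right ⇒ <B|clear|clear>
t=4 Suck ⇒ <B|clear|clear>
t=5 Right ⇒ <B|clear|clear>
t=6 Suck ⇒ <B|clear|clear>
t=7 Left ⇒ <A|clear|clear>

<A|clear|clear>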